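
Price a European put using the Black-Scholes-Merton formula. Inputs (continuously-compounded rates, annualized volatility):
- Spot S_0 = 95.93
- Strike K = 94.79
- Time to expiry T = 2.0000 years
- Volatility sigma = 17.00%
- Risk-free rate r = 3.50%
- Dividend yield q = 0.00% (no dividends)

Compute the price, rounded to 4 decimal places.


d1 = (ln(S/K) + (r - q + 0.5*sigma^2) * T) / (sigma * sqrt(T)) = 0.46109535
d2 = d1 - sigma * sqrt(T) = 0.22067904
exp(-rT) = 0.93239382; exp(-qT) = 1.00000000
P = K * exp(-rT) * N(-d2) - S_0 * exp(-qT) * N(-d1)
N(-d1) = 0.32236510; N(-d2) = 0.41267118
P = 94.7900 * 0.93239382 * 0.41267118 - 95.9300 * 1.00000000 * 0.32236510 = 5.5481

Answer: Price = 5.5481


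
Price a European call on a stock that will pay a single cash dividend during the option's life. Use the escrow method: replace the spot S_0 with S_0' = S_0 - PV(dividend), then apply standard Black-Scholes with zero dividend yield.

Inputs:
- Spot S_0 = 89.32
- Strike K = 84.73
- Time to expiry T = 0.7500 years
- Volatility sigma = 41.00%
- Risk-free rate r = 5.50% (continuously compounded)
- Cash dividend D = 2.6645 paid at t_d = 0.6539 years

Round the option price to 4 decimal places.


PV(D) = D * exp(-r * t_d) = 2.6645 * 0.96467454 = 2.57037531
S_0' = S_0 - PV(D) = 89.3200 - 2.57037531 = 86.74962469
d1 = (ln(S_0'/K) + (r + sigma^2/2)*T) / (sigma*sqrt(T)) = 0.36005214
d2 = d1 - sigma*sqrt(T) = 0.00498172
exp(-rT) = 0.95958920
N(d1) = 0.64059593; N(d2) = 0.50198741
C = S_0' * N(d1) - K * exp(-rT) * N(d2) = 86.74962469 * 0.64059593 - 84.7300 * 0.95958920 * 0.50198741 = 14.7569

Answer: Price = 14.7569


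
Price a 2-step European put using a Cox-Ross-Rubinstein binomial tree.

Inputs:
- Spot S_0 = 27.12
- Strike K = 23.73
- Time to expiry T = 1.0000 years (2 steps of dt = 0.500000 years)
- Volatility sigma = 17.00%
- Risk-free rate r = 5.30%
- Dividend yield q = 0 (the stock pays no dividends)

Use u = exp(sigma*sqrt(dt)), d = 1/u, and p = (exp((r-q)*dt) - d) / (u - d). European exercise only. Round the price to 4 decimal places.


Answer: Price = V(0,0) = 0.3997

Derivation:
dt = T/N = 0.500000
u = exp(sigma*sqrt(dt)) = 1.127732; d = 1/u = 0.886736
p = (exp((r-q)*dt) - d) / (u - d) = 0.581414
Discount per step: exp(-r*dt) = 0.973848
Stock lattice S(k, i) with i counting down-moves:
  k=0: S(0,0) = 27.1200
  k=1: S(1,0) = 30.5841; S(1,1) = 24.0483
  k=2: S(2,0) = 34.4906; S(2,1) = 27.1200; S(2,2) = 21.3245
Terminal payoffs V(N, i) = max(K - S_T, 0):
  V(2,0) = 0.000000; V(2,1) = 0.000000; V(2,2) = 2.405532
Backward induction: V(k, i) = exp(-r*dt) * [p * V(k+1, i) + (1-p) * V(k+1, i+1)].
  V(1,0) = exp(-r*dt) * [p*0.000000 + (1-p)*0.000000] = 0.000000
  V(1,1) = exp(-r*dt) * [p*0.000000 + (1-p)*2.405532] = 0.980588
  V(0,0) = exp(-r*dt) * [p*0.000000 + (1-p)*0.980588] = 0.399726


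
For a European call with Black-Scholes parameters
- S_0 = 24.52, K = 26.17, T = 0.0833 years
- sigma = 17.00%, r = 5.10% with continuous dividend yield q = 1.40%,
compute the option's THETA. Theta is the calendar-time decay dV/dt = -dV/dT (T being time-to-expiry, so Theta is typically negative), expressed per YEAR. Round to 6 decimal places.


Answer: Theta = -1.428302

Derivation:
d1 = -1.2399648193; d2 = -1.2890297763
phi(d1) = 0.1849453487; exp(-qT) = 0.9988344797; exp(-rT) = 0.9957607113
Theta = -S*exp(-qT)*phi(d1)*sigma/(2*sqrt(T)) - r*K*exp(-rT)*N(d2) + q*S*exp(-qT)*N(d1)
N(d1) = 0.1074942034; N(d2) = 0.0986938675; sqrt(T) = 0.2886173938
Term 1 = -24.5200 * 0.9988344797 * 0.1849453487 * 0.1700 / (2 * 0.2886173938) = -1.3339938582
Term 2 = -0.0510 * 26.1700 * 0.9957607113 * 0.0986938675 = -0.1311653292
Term 3 = 0.0140 * 24.5200 * 0.9988344797 * 0.1074942034 = 0.0368576017
Theta = -1.3339938582 + (-0.1311653292) + (0.0368576017) = -1.428302


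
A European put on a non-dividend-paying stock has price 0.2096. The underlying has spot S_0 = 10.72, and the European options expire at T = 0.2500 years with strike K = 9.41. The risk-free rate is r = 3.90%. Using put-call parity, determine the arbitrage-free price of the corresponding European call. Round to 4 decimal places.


Put-call parity: C - P = S_0 * exp(-qT) - K * exp(-rT).
S_0 * exp(-qT) = 10.7200 * 1.00000000 = 10.72000000
K * exp(-rT) = 9.4100 * 0.99029738 = 9.31869832
C = P + S*exp(-qT) - K*exp(-rT)
C = 0.2096 + 10.72000000 - 9.31869832 = 1.6109

Answer: Call price = 1.6109


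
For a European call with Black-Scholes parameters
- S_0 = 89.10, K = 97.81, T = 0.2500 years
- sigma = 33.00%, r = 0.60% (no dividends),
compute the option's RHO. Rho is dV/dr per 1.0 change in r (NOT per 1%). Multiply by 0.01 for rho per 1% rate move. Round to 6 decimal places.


d1 = -0.4736665868; d2 = -0.6386665868
phi(d1) = 0.3566078534; exp(-qT) = 1.0000000000; exp(-rT) = 0.9985011244
N(d2) = 0.2615199269
Rho = K*T*exp(-rT)*N(d2) = 97.8100 * 0.2500 * 0.9985011244 * 0.2615199269 = 6.385231

Answer: Rho = 6.385231


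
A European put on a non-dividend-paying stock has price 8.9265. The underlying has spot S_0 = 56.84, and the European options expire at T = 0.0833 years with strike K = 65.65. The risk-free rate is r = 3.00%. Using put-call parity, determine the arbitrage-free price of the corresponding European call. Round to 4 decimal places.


Answer: Call price = 0.2804

Derivation:
Put-call parity: C - P = S_0 * exp(-qT) - K * exp(-rT).
S_0 * exp(-qT) = 56.8400 * 1.00000000 = 56.84000000
K * exp(-rT) = 65.6500 * 0.99750412 = 65.48614547
C = P + S*exp(-qT) - K*exp(-rT)
C = 8.9265 + 56.84000000 - 65.48614547 = 0.2804


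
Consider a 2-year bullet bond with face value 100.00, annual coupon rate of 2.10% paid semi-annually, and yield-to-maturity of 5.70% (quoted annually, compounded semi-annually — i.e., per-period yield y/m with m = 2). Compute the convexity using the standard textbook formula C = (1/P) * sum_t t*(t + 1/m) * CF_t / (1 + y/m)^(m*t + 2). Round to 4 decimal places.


Answer: Convexity = 4.6254

Derivation:
Coupon per period c = face * coupon_rate / m = 1.050000
Periods per year m = 2; per-period yield y/m = 0.028500
Number of cashflows N = 4
Cashflows (t years, CF_t, discount factor 1/(1+y/m)^(m*t), PV):
  t = 0.5000: CF_t = 1.050000, DF = 0.972290, PV = 1.020904
  t = 1.0000: CF_t = 1.050000, DF = 0.945347, PV = 0.992615
  t = 1.5000: CF_t = 1.050000, DF = 0.919152, PV = 0.965109
  t = 2.0000: CF_t = 101.050000, DF = 0.893682, PV = 90.306526
Price P = sum_t PV_t = 93.285154
Convexity numerator sum_t t*(t + 1/m) * CF_t / (1+y/m)^(m*t + 2):
  t = 0.5000: term = 0.482555
  t = 1.0000: term = 1.407549
  t = 1.5000: term = 2.737090
  t = 2.0000: term = 426.855170
Convexity = (1/P) * sum = 431.482363 / 93.285154 = 4.625413


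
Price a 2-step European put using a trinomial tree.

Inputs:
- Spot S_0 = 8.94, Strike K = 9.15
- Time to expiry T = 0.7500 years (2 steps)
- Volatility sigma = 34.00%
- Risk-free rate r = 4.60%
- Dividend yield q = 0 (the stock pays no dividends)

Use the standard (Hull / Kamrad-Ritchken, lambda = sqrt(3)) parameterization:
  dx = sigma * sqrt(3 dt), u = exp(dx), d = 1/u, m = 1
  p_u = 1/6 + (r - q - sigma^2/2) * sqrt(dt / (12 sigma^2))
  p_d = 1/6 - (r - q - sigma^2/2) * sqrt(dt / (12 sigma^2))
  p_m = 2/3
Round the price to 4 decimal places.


Answer: Price = V(0,0) = 0.8892

Derivation:
dt = T/N = 0.375000; dx = sigma*sqrt(3*dt) = 0.360624
u = exp(dx) = 1.434225; d = 1/u = 0.697241
p_u = 0.160531, p_m = 0.666667, p_d = 0.172802
Discount per step: exp(-r*dt) = 0.982898
Stock lattice S(k, j) with j the centered position index:
  k=0: S(0,+0) = 8.9400
  k=1: S(1,-1) = 6.2333; S(1,+0) = 8.9400; S(1,+1) = 12.8220
  k=2: S(2,-2) = 4.3461; S(2,-1) = 6.2333; S(2,+0) = 8.9400; S(2,+1) = 12.8220; S(2,+2) = 18.3896
Terminal payoffs V(N, j) = max(K - S_T, 0):
  V(2,-2) = 4.803866; V(2,-1) = 2.916667; V(2,+0) = 0.210000; V(2,+1) = 0.000000; V(2,+2) = 0.000000
Backward induction: V(k, j) = exp(-r*dt) * [p_u * V(k+1, j+1) + p_m * V(k+1, j) + p_d * V(k+1, j-1)]
  V(1,-1) = exp(-r*dt) * [p_u*0.210000 + p_m*2.916667 + p_d*4.803866] = 2.760246
  V(1,+0) = exp(-r*dt) * [p_u*0.000000 + p_m*0.210000 + p_d*2.916667] = 0.632992
  V(1,+1) = exp(-r*dt) * [p_u*0.000000 + p_m*0.000000 + p_d*0.210000] = 0.035668
  V(0,+0) = exp(-r*dt) * [p_u*0.035668 + p_m*0.632992 + p_d*2.760246] = 0.889224


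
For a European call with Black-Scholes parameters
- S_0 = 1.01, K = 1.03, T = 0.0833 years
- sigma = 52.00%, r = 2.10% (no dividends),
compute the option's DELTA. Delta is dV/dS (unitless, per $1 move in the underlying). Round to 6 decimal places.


Answer: Delta = 0.482470

Derivation:
d1 = -0.0439563264; d2 = -0.1940373712
phi(d1) = 0.3985570566; exp(-qT) = 1.0000000000; exp(-rT) = 0.9982522291
N(d1) = 0.4824696083
Delta = exp(-qT) * N(d1) = 1.0000000000 * 0.4824696083 = 0.482470


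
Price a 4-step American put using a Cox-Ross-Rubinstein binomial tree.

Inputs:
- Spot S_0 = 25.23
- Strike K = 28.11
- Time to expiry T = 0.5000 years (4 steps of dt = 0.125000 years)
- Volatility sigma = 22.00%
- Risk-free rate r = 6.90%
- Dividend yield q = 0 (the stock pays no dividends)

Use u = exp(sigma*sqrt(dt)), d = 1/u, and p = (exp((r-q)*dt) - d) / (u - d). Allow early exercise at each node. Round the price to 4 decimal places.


Answer: Price = V(0,0) = 3.0725

Derivation:
dt = T/N = 0.125000
u = exp(sigma*sqrt(dt)) = 1.080887; d = 1/u = 0.925166
p = (exp((r-q)*dt) - d) / (u - d) = 0.536192
Discount per step: exp(-r*dt) = 0.991412
Stock lattice S(k, i) with i counting down-moves:
  k=0: S(0,0) = 25.2300
  k=1: S(1,0) = 27.2708; S(1,1) = 23.3419
  k=2: S(2,0) = 29.4766; S(2,1) = 25.2300; S(2,2) = 21.5952
  k=3: S(3,0) = 31.8609; S(3,1) = 27.2708; S(3,2) = 23.3419; S(3,3) = 19.9791
  k=4: S(4,0) = 34.4380; S(4,1) = 29.4766; S(4,2) = 25.2300; S(4,3) = 21.5952; S(4,4) = 18.4840
Terminal payoffs V(N, i) = max(K - S_T, 0):
  V(4,0) = 0.000000; V(4,1) = 0.000000; V(4,2) = 2.880000; V(4,3) = 6.514817; V(4,4) = 9.625976
Backward induction: V(k, i) = exp(-r*dt) * [p * V(k+1, i) + (1-p) * V(k+1, i+1)]; then take max(V_cont, immediate exercise) for American.
  V(3,0) = exp(-r*dt) * [p*0.000000 + (1-p)*0.000000] = 0.000000; exercise = 0.000000; V(3,0) = max -> 0.000000
  V(3,1) = exp(-r*dt) * [p*0.000000 + (1-p)*2.880000] = 1.324297; exercise = 0.839228; V(3,1) = max -> 1.324297
  V(3,2) = exp(-r*dt) * [p*2.880000 + (1-p)*6.514817] = 4.526647; exercise = 4.768054; V(3,2) = max -> 4.768054
  V(3,3) = exp(-r*dt) * [p*6.514817 + (1-p)*9.625976] = 7.889458; exercise = 8.130864; V(3,3) = max -> 8.130864
  V(2,0) = exp(-r*dt) * [p*0.000000 + (1-p)*1.324297] = 0.608945; exercise = 0.000000; V(2,0) = max -> 0.608945
  V(2,1) = exp(-r*dt) * [p*1.324297 + (1-p)*4.768054] = 2.896450; exercise = 2.880000; V(2,1) = max -> 2.896450
  V(2,2) = exp(-r*dt) * [p*4.768054 + (1-p)*8.130864] = 6.273411; exercise = 6.514817; V(2,2) = max -> 6.514817
  V(1,0) = exp(-r*dt) * [p*0.608945 + (1-p)*2.896450] = 1.655568; exercise = 0.839228; V(1,0) = max -> 1.655568
  V(1,1) = exp(-r*dt) * [p*2.896450 + (1-p)*6.514817] = 4.535392; exercise = 4.768054; V(1,1) = max -> 4.768054
  V(0,0) = exp(-r*dt) * [p*1.655568 + (1-p)*4.768054] = 3.072549; exercise = 2.880000; V(0,0) = max -> 3.072549


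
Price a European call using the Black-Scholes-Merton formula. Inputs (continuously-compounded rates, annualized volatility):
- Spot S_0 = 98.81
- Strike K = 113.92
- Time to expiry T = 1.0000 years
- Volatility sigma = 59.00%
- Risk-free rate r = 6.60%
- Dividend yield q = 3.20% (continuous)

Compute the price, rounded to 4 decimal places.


Answer: Price = 18.3819

Derivation:
d1 = (ln(S/K) + (r - q + 0.5*sigma^2) * T) / (sigma * sqrt(T)) = 0.11144469
d2 = d1 - sigma * sqrt(T) = -0.47855531
exp(-rT) = 0.93613086; exp(-qT) = 0.96850658
C = S_0 * exp(-qT) * N(d1) - K * exp(-rT) * N(d2)
N(d1) = 0.54436814; N(d2) = 0.31612751
C = 98.8100 * 0.96850658 * 0.54436814 - 113.9200 * 0.93613086 * 0.31612751 = 18.3819


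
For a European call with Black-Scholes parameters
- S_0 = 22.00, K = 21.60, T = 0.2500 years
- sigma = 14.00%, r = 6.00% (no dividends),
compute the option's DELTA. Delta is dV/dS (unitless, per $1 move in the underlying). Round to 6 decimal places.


d1 = 0.5114162667; d2 = 0.4414162667
phi(d1) = 0.3500386045; exp(-qT) = 1.0000000000; exp(-rT) = 0.9851119396
N(d1) = 0.6954701965
Delta = exp(-qT) * N(d1) = 1.0000000000 * 0.6954701965 = 0.695470

Answer: Delta = 0.695470


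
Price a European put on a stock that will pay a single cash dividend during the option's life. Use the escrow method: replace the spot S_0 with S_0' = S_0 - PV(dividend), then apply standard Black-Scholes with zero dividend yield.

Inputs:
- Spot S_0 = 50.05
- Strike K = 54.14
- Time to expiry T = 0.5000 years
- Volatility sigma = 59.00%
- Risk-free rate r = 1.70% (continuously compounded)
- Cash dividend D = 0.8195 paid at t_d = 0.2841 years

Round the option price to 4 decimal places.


PV(D) = D * exp(-r * t_d) = 0.8195 * 0.99518194 = 0.81555160
S_0' = S_0 - PV(D) = 50.0500 - 0.81555160 = 49.23444840
d1 = (ln(S_0'/K) + (r + sigma^2/2)*T) / (sigma*sqrt(T)) = 0.00130698
d2 = d1 - sigma*sqrt(T) = -0.41588602
exp(-rT) = 0.99153602
N(-d1) = 0.49947859; N(-d2) = 0.66125329
P = K * exp(-rT) * N(-d2) - S_0' * N(-d1) = 54.1400 * 0.99153602 * 0.66125329 - 49.23444840 * 0.49947859 = 10.9057

Answer: Price = 10.9057


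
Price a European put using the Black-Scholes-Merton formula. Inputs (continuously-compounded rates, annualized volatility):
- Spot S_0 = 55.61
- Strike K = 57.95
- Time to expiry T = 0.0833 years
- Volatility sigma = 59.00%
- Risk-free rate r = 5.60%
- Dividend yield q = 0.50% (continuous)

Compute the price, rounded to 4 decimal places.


d1 = (ln(S/K) + (r - q + 0.5*sigma^2) * T) / (sigma * sqrt(T)) = -0.13196089
d2 = d1 - sigma * sqrt(T) = -0.30224516
exp(-rT) = 0.99534606; exp(-qT) = 0.99958359
P = K * exp(-rT) * N(-d2) - S_0 * exp(-qT) * N(-d1)
N(-d1) = 0.55249239; N(-d2) = 0.61876741
P = 57.9500 * 0.99534606 * 0.61876741 - 55.6100 * 0.99958359 * 0.55249239 = 4.9794

Answer: Price = 4.9794


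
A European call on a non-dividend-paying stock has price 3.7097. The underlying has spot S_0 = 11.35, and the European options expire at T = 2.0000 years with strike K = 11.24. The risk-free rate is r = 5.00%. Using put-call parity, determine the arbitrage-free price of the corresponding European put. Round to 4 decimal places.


Answer: Put price = 2.5301

Derivation:
Put-call parity: C - P = S_0 * exp(-qT) - K * exp(-rT).
S_0 * exp(-qT) = 11.3500 * 1.00000000 = 11.35000000
K * exp(-rT) = 11.2400 * 0.90483742 = 10.17037258
P = C - S*exp(-qT) + K*exp(-rT)
P = 3.7097 - 11.35000000 + 10.17037258 = 2.5301


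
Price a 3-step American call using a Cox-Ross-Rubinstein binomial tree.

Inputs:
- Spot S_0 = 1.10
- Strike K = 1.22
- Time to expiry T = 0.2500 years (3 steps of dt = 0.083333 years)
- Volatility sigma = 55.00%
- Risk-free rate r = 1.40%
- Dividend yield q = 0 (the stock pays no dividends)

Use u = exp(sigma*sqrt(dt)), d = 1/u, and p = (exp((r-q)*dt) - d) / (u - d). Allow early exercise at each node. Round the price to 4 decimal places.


dt = T/N = 0.083333
u = exp(sigma*sqrt(dt)) = 1.172070; d = 1/u = 0.853191
p = (exp((r-q)*dt) - d) / (u - d) = 0.464051
Discount per step: exp(-r*dt) = 0.998834
Stock lattice S(k, i) with i counting down-moves:
  k=0: S(0,0) = 1.1000
  k=1: S(1,0) = 1.2893; S(1,1) = 0.9385
  k=2: S(2,0) = 1.5111; S(2,1) = 1.1000; S(2,2) = 0.8007
  k=3: S(3,0) = 1.7711; S(3,1) = 1.2893; S(3,2) = 0.9385; S(3,3) = 0.6832
Terminal payoffs V(N, i) = max(S_T - K, 0):
  V(3,0) = 0.551141; V(3,1) = 0.069277; V(3,2) = 0.000000; V(3,3) = 0.000000
Backward induction: V(k, i) = exp(-r*dt) * [p * V(k+1, i) + (1-p) * V(k+1, i+1)]; then take max(V_cont, immediate exercise) for American.
  V(2,0) = exp(-r*dt) * [p*0.551141 + (1-p)*0.069277] = 0.292545; exercise = 0.291123; V(2,0) = max -> 0.292545
  V(2,1) = exp(-r*dt) * [p*0.069277 + (1-p)*0.000000] = 0.032111; exercise = 0.000000; V(2,1) = max -> 0.032111
  V(2,2) = exp(-r*dt) * [p*0.000000 + (1-p)*0.000000] = 0.000000; exercise = 0.000000; V(2,2) = max -> 0.000000
  V(1,0) = exp(-r*dt) * [p*0.292545 + (1-p)*0.032111] = 0.152787; exercise = 0.069277; V(1,0) = max -> 0.152787
  V(1,1) = exp(-r*dt) * [p*0.032111 + (1-p)*0.000000] = 0.014884; exercise = 0.000000; V(1,1) = max -> 0.014884
  V(0,0) = exp(-r*dt) * [p*0.152787 + (1-p)*0.014884] = 0.078786; exercise = 0.000000; V(0,0) = max -> 0.078786

Answer: Price = V(0,0) = 0.0788


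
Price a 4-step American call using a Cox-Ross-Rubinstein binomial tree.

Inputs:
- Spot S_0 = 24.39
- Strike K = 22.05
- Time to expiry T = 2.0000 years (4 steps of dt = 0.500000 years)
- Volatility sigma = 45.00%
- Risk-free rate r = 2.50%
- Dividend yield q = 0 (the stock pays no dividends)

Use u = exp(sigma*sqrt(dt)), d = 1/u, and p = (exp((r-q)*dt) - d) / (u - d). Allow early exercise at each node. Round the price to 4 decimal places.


dt = T/N = 0.500000
u = exp(sigma*sqrt(dt)) = 1.374648; d = 1/u = 0.727459
p = (exp((r-q)*dt) - d) / (u - d) = 0.440550
Discount per step: exp(-r*dt) = 0.987578
Stock lattice S(k, i) with i counting down-moves:
  k=0: S(0,0) = 24.3900
  k=1: S(1,0) = 33.5277; S(1,1) = 17.7427
  k=2: S(2,0) = 46.0888; S(2,1) = 24.3900; S(2,2) = 12.9071
  k=3: S(3,0) = 63.3559; S(3,1) = 33.5277; S(3,2) = 17.7427; S(3,3) = 9.3894
  k=4: S(4,0) = 87.0920; S(4,1) = 46.0888; S(4,2) = 24.3900; S(4,3) = 12.9071; S(4,4) = 6.8304
Terminal payoffs V(N, i) = max(S_T - K, 0):
  V(4,0) = 65.042034; V(4,1) = 24.038770; V(4,2) = 2.340000; V(4,3) = 0.000000; V(4,4) = 0.000000
Backward induction: V(k, i) = exp(-r*dt) * [p * V(k+1, i) + (1-p) * V(k+1, i+1)]; then take max(V_cont, immediate exercise) for American.
  V(3,0) = exp(-r*dt) * [p*65.042034 + (1-p)*24.038770] = 41.579767; exercise = 41.305858; V(3,0) = max -> 41.579767
  V(3,1) = exp(-r*dt) * [p*24.038770 + (1-p)*2.340000] = 11.751586; exercise = 11.477677; V(3,1) = max -> 11.751586
  V(3,2) = exp(-r*dt) * [p*2.340000 + (1-p)*0.000000] = 1.018082; exercise = 0.000000; V(3,2) = max -> 1.018082
  V(3,3) = exp(-r*dt) * [p*0.000000 + (1-p)*0.000000] = 0.000000; exercise = 0.000000; V(3,3) = max -> 0.000000
  V(2,0) = exp(-r*dt) * [p*41.579767 + (1-p)*11.751586] = 24.583186; exercise = 24.038770; V(2,0) = max -> 24.583186
  V(2,1) = exp(-r*dt) * [p*11.751586 + (1-p)*1.018082] = 5.675345; exercise = 2.340000; V(2,1) = max -> 5.675345
  V(2,2) = exp(-r*dt) * [p*1.018082 + (1-p)*0.000000] = 0.442945; exercise = 0.000000; V(2,2) = max -> 0.442945
  V(1,0) = exp(-r*dt) * [p*24.583186 + (1-p)*5.675345] = 13.831228; exercise = 11.477677; V(1,0) = max -> 13.831228
  V(1,1) = exp(-r*dt) * [p*5.675345 + (1-p)*0.442945] = 2.713944; exercise = 0.000000; V(1,1) = max -> 2.713944
  V(0,0) = exp(-r*dt) * [p*13.831228 + (1-p)*2.713944] = 7.517115; exercise = 2.340000; V(0,0) = max -> 7.517115

Answer: Price = V(0,0) = 7.5171


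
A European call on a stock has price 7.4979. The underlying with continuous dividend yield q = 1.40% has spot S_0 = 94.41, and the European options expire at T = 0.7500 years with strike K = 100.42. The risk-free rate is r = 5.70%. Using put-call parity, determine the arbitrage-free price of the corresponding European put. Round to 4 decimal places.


Answer: Put price = 10.2915

Derivation:
Put-call parity: C - P = S_0 * exp(-qT) - K * exp(-rT).
S_0 * exp(-qT) = 94.4100 * 0.98955493 = 93.42388118
K * exp(-rT) = 100.4200 * 0.95815090 = 96.21751316
P = C - S*exp(-qT) + K*exp(-rT)
P = 7.4979 - 93.42388118 + 96.21751316 = 10.2915


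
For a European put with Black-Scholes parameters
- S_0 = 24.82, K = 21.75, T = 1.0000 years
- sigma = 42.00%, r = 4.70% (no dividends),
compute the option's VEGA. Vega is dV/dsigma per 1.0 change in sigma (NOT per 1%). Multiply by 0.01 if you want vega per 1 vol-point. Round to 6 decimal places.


d1 = 0.6362762434; d2 = 0.2162762434
phi(d1) = 0.3258356186; exp(-qT) = 1.0000000000; exp(-rT) = 0.9540873976
Vega = S * exp(-qT) * phi(d1) * sqrt(T) = 24.8200 * 1.0000000000 * 0.3258356186 * 1.0000000000 = 8.087240

Answer: Vega = 8.087240


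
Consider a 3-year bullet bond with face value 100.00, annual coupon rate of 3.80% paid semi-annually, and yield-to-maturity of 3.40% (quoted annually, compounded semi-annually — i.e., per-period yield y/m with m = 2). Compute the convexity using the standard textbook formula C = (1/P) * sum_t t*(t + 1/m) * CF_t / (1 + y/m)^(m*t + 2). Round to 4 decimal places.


Coupon per period c = face * coupon_rate / m = 1.900000
Periods per year m = 2; per-period yield y/m = 0.017000
Number of cashflows N = 6
Cashflows (t years, CF_t, discount factor 1/(1+y/m)^(m*t), PV):
  t = 0.5000: CF_t = 1.900000, DF = 0.983284, PV = 1.868240
  t = 1.0000: CF_t = 1.900000, DF = 0.966848, PV = 1.837011
  t = 1.5000: CF_t = 1.900000, DF = 0.950686, PV = 1.806304
  t = 2.0000: CF_t = 1.900000, DF = 0.934795, PV = 1.776110
  t = 2.5000: CF_t = 1.900000, DF = 0.919169, PV = 1.746421
  t = 3.0000: CF_t = 101.900000, DF = 0.903804, PV = 92.097633
Price P = sum_t PV_t = 101.131717
Convexity numerator sum_t t*(t + 1/m) * CF_t / (1+y/m)^(m*t + 2):
  t = 0.5000: term = 0.903152
  t = 1.0000: term = 2.664165
  t = 1.5000: term = 5.239262
  t = 2.0000: term = 8.586138
  t = 2.5000: term = 12.663921
  t = 3.0000: term = 934.966090
Convexity = (1/P) * sum = 965.022727 / 101.131717 = 9.542236

Answer: Convexity = 9.5422


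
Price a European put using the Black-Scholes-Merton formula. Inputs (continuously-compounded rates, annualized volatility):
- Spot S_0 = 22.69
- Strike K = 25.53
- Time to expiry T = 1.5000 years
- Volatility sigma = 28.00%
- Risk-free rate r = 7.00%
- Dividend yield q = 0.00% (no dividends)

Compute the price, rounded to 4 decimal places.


Answer: Price = 3.2590

Derivation:
d1 = (ln(S/K) + (r - q + 0.5*sigma^2) * T) / (sigma * sqrt(T)) = 0.13375983
d2 = d1 - sigma * sqrt(T) = -0.20916873
exp(-rT) = 0.90032452; exp(-qT) = 1.00000000
P = K * exp(-rT) * N(-d2) - S_0 * exp(-qT) * N(-d1)
N(-d1) = 0.44679625; N(-d2) = 0.58284174
P = 25.5300 * 0.90032452 * 0.58284174 - 22.6900 * 1.00000000 * 0.44679625 = 3.2590


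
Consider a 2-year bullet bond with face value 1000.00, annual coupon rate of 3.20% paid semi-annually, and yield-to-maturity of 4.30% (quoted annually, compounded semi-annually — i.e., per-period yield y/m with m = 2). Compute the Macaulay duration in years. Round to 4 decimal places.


Coupon per period c = face * coupon_rate / m = 16.000000
Periods per year m = 2; per-period yield y/m = 0.021500
Number of cashflows N = 4
Cashflows (t years, CF_t, discount factor 1/(1+y/m)^(m*t), PV):
  t = 0.5000: CF_t = 16.000000, DF = 0.978953, PV = 15.663240
  t = 1.0000: CF_t = 16.000000, DF = 0.958348, PV = 15.333569
  t = 1.5000: CF_t = 16.000000, DF = 0.938177, PV = 15.010836
  t = 2.0000: CF_t = 1016.000000, DF = 0.918431, PV = 933.125857
Price P = sum_t PV_t = 979.133502
Macaulay numerator sum_t t * PV_t:
  t * PV_t at t = 0.5000: 7.831620
  t * PV_t at t = 1.0000: 15.333569
  t * PV_t at t = 1.5000: 22.516253
  t * PV_t at t = 2.0000: 1866.251715
Macaulay duration D = (sum_t t * PV_t) / P = 1911.933157 / 979.133502 = 1.952679

Answer: Macaulay duration = 1.9527 years


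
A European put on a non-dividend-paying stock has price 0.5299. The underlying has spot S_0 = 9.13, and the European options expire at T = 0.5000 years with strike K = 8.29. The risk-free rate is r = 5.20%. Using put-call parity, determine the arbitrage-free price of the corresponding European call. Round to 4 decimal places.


Answer: Call price = 1.5827

Derivation:
Put-call parity: C - P = S_0 * exp(-qT) - K * exp(-rT).
S_0 * exp(-qT) = 9.1300 * 1.00000000 = 9.13000000
K * exp(-rT) = 8.2900 * 0.97433509 = 8.07723789
C = P + S*exp(-qT) - K*exp(-rT)
C = 0.5299 + 9.13000000 - 8.07723789 = 1.5827


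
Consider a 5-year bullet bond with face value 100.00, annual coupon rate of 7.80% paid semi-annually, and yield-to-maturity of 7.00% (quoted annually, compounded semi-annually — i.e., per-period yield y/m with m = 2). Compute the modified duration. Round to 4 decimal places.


Answer: Modified duration = 4.1056

Derivation:
Coupon per period c = face * coupon_rate / m = 3.900000
Periods per year m = 2; per-period yield y/m = 0.035000
Number of cashflows N = 10
Cashflows (t years, CF_t, discount factor 1/(1+y/m)^(m*t), PV):
  t = 0.5000: CF_t = 3.900000, DF = 0.966184, PV = 3.768116
  t = 1.0000: CF_t = 3.900000, DF = 0.933511, PV = 3.640692
  t = 1.5000: CF_t = 3.900000, DF = 0.901943, PV = 3.517577
  t = 2.0000: CF_t = 3.900000, DF = 0.871442, PV = 3.398625
  t = 2.5000: CF_t = 3.900000, DF = 0.841973, PV = 3.283695
  t = 3.0000: CF_t = 3.900000, DF = 0.813501, PV = 3.172653
  t = 3.5000: CF_t = 3.900000, DF = 0.785991, PV = 3.065365
  t = 4.0000: CF_t = 3.900000, DF = 0.759412, PV = 2.961705
  t = 4.5000: CF_t = 3.900000, DF = 0.733731, PV = 2.861551
  t = 5.0000: CF_t = 103.900000, DF = 0.708919, PV = 73.656665
Price P = sum_t PV_t = 103.326642
First compute Macaulay numerator sum_t t * PV_t:
  t * PV_t at t = 0.5000: 1.884058
  t * PV_t at t = 1.0000: 3.640692
  t * PV_t at t = 1.5000: 5.276365
  t * PV_t at t = 2.0000: 6.797249
  t * PV_t at t = 2.5000: 8.209238
  t * PV_t at t = 3.0000: 9.517958
  t * PV_t at t = 3.5000: 10.728777
  t * PV_t at t = 4.0000: 11.846820
  t * PV_t at t = 4.5000: 12.876979
  t * PV_t at t = 5.0000: 368.283324
Macaulay duration D = 439.061459 / 103.326642 = 4.249257
Modified duration = D / (1 + y/m) = 4.249257 / (1 + 0.035000) = 4.105562


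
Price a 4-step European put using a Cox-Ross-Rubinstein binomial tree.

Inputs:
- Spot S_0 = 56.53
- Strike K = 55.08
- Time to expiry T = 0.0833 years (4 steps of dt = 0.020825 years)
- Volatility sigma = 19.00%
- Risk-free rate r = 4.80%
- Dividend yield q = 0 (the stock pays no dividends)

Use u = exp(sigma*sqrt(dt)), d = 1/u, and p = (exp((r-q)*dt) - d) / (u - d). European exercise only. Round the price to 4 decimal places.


dt = T/N = 0.020825
u = exp(sigma*sqrt(dt)) = 1.027798; d = 1/u = 0.972954
p = (exp((r-q)*dt) - d) / (u - d) = 0.511381
Discount per step: exp(-r*dt) = 0.999001
Stock lattice S(k, i) with i counting down-moves:
  k=0: S(0,0) = 56.5300
  k=1: S(1,0) = 58.1014; S(1,1) = 55.0011
  k=2: S(2,0) = 59.7165; S(2,1) = 56.5300; S(2,2) = 53.5135
  k=3: S(3,0) = 61.3765; S(3,1) = 58.1014; S(3,2) = 55.0011; S(3,3) = 52.0662
  k=4: S(4,0) = 63.0827; S(4,1) = 59.7165; S(4,2) = 56.5300; S(4,3) = 53.5135; S(4,4) = 50.6580
Terminal payoffs V(N, i) = max(K - S_T, 0):
  V(4,0) = 0.000000; V(4,1) = 0.000000; V(4,2) = 0.000000; V(4,3) = 1.566489; V(4,4) = 4.422015
Backward induction: V(k, i) = exp(-r*dt) * [p * V(k+1, i) + (1-p) * V(k+1, i+1)].
  V(3,0) = exp(-r*dt) * [p*0.000000 + (1-p)*0.000000] = 0.000000
  V(3,1) = exp(-r*dt) * [p*0.000000 + (1-p)*0.000000] = 0.000000
  V(3,2) = exp(-r*dt) * [p*0.000000 + (1-p)*1.566489] = 0.764651
  V(3,3) = exp(-r*dt) * [p*1.566489 + (1-p)*4.422015] = 2.958794
  V(2,0) = exp(-r*dt) * [p*0.000000 + (1-p)*0.000000] = 0.000000
  V(2,1) = exp(-r*dt) * [p*0.000000 + (1-p)*0.764651] = 0.373250
  V(2,2) = exp(-r*dt) * [p*0.764651 + (1-p)*2.958794] = 1.834916
  V(1,0) = exp(-r*dt) * [p*0.000000 + (1-p)*0.373250] = 0.182195
  V(1,1) = exp(-r*dt) * [p*0.373250 + (1-p)*1.834916] = 1.086361
  V(0,0) = exp(-r*dt) * [p*0.182195 + (1-p)*1.086361] = 0.623364

Answer: Price = V(0,0) = 0.6234


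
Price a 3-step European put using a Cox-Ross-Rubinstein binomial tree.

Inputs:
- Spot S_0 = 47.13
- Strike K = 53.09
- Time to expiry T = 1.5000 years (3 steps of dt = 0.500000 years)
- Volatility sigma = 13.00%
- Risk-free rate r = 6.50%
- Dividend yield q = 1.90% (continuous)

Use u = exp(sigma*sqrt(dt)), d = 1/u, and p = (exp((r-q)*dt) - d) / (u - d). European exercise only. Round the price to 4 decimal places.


Answer: Price = V(0,0) = 4.1471

Derivation:
dt = T/N = 0.500000
u = exp(sigma*sqrt(dt)) = 1.096281; d = 1/u = 0.912175
p = (exp((r-q)*dt) - d) / (u - d) = 0.603410
Discount per step: exp(-r*dt) = 0.968022
Stock lattice S(k, i) with i counting down-moves:
  k=0: S(0,0) = 47.1300
  k=1: S(1,0) = 51.6677; S(1,1) = 42.9908
  k=2: S(2,0) = 56.6424; S(2,1) = 47.1300; S(2,2) = 39.2151
  k=3: S(3,0) = 62.0960; S(3,1) = 51.6677; S(3,2) = 42.9908; S(3,3) = 35.7710
Terminal payoffs V(N, i) = max(K - S_T, 0):
  V(3,0) = 0.000000; V(3,1) = 1.422259; V(3,2) = 10.099212; V(3,3) = 17.318979
Backward induction: V(k, i) = exp(-r*dt) * [p * V(k+1, i) + (1-p) * V(k+1, i+1)].
  V(2,0) = exp(-r*dt) * [p*0.000000 + (1-p)*1.422259] = 0.546016
  V(2,1) = exp(-r*dt) * [p*1.422259 + (1-p)*10.099212] = 4.707927
  V(2,2) = exp(-r*dt) * [p*10.099212 + (1-p)*17.318979] = 12.547987
  V(1,0) = exp(-r*dt) * [p*0.546016 + (1-p)*4.707927] = 2.126345
  V(1,1) = exp(-r*dt) * [p*4.707927 + (1-p)*12.547987] = 7.567238
  V(0,0) = exp(-r*dt) * [p*2.126345 + (1-p)*7.567238] = 4.147150


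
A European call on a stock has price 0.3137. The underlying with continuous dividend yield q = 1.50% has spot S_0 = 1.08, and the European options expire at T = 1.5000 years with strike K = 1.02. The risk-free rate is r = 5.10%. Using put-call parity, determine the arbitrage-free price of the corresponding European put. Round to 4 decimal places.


Put-call parity: C - P = S_0 * exp(-qT) - K * exp(-rT).
S_0 * exp(-qT) = 1.0800 * 0.97775124 = 1.05597134
K * exp(-rT) = 1.0200 * 0.92635291 = 0.94487997
P = C - S*exp(-qT) + K*exp(-rT)
P = 0.3137 - 1.05597134 + 0.94487997 = 0.2026

Answer: Put price = 0.2026


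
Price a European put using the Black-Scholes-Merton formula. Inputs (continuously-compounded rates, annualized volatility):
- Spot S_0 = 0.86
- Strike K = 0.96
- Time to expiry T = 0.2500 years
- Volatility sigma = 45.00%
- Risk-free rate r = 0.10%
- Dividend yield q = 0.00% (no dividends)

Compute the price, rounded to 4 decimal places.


Answer: Price = 0.1408

Derivation:
d1 = (ln(S/K) + (r - q + 0.5*sigma^2) * T) / (sigma * sqrt(T)) = -0.37528176
d2 = d1 - sigma * sqrt(T) = -0.60028176
exp(-rT) = 0.99975003; exp(-qT) = 1.00000000
P = K * exp(-rT) * N(-d2) - S_0 * exp(-qT) * N(-d1)
N(-d1) = 0.64627453; N(-d2) = 0.72584076
P = 0.9600 * 0.99975003 * 0.72584076 - 0.8600 * 1.00000000 * 0.64627453 = 0.1408


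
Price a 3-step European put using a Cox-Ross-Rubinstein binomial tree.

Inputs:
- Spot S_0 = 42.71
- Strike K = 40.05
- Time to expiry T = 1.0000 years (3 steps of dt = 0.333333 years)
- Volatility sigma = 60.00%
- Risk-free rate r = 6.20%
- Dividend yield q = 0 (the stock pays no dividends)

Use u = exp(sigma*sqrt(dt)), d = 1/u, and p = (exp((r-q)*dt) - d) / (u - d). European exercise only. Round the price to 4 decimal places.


Answer: Price = V(0,0) = 7.8447

Derivation:
dt = T/N = 0.333333
u = exp(sigma*sqrt(dt)) = 1.413982; d = 1/u = 0.707222
p = (exp((r-q)*dt) - d) / (u - d) = 0.443799
Discount per step: exp(-r*dt) = 0.979545
Stock lattice S(k, i) with i counting down-moves:
  k=0: S(0,0) = 42.7100
  k=1: S(1,0) = 60.3912; S(1,1) = 30.2055
  k=2: S(2,0) = 85.3921; S(2,1) = 42.7100; S(2,2) = 21.3620
  k=3: S(3,0) = 120.7429; S(3,1) = 60.3912; S(3,2) = 30.2055; S(3,3) = 15.1077
Terminal payoffs V(N, i) = max(K - S_T, 0):
  V(3,0) = 0.000000; V(3,1) = 0.000000; V(3,2) = 9.844533; V(3,3) = 24.942329
Backward induction: V(k, i) = exp(-r*dt) * [p * V(k+1, i) + (1-p) * V(k+1, i+1)].
  V(2,0) = exp(-r*dt) * [p*0.000000 + (1-p)*0.000000] = 0.000000
  V(2,1) = exp(-r*dt) * [p*0.000000 + (1-p)*9.844533] = 5.363541
  V(2,2) = exp(-r*dt) * [p*9.844533 + (1-p)*24.942329] = 17.868813
  V(1,0) = exp(-r*dt) * [p*0.000000 + (1-p)*5.363541] = 2.922187
  V(1,1) = exp(-r*dt) * [p*5.363541 + (1-p)*17.868813] = 12.067007
  V(0,0) = exp(-r*dt) * [p*2.922187 + (1-p)*12.067007] = 7.844735


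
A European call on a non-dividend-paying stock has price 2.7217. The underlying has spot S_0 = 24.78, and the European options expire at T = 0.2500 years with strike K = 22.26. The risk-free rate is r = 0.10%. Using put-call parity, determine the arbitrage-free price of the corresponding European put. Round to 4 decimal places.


Put-call parity: C - P = S_0 * exp(-qT) - K * exp(-rT).
S_0 * exp(-qT) = 24.7800 * 1.00000000 = 24.78000000
K * exp(-rT) = 22.2600 * 0.99975003 = 22.25443570
P = C - S*exp(-qT) + K*exp(-rT)
P = 2.7217 - 24.78000000 + 22.25443570 = 0.1961

Answer: Put price = 0.1961


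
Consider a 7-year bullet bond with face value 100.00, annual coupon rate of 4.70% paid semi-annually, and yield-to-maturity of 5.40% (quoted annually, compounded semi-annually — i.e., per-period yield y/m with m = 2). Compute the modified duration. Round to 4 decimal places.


Coupon per period c = face * coupon_rate / m = 2.350000
Periods per year m = 2; per-period yield y/m = 0.027000
Number of cashflows N = 14
Cashflows (t years, CF_t, discount factor 1/(1+y/m)^(m*t), PV):
  t = 0.5000: CF_t = 2.350000, DF = 0.973710, PV = 2.288218
  t = 1.0000: CF_t = 2.350000, DF = 0.948111, PV = 2.228060
  t = 1.5000: CF_t = 2.350000, DF = 0.923185, PV = 2.169484
  t = 2.0000: CF_t = 2.350000, DF = 0.898914, PV = 2.112448
  t = 2.5000: CF_t = 2.350000, DF = 0.875282, PV = 2.056912
  t = 3.0000: CF_t = 2.350000, DF = 0.852270, PV = 2.002835
  t = 3.5000: CF_t = 2.350000, DF = 0.829864, PV = 1.950180
  t = 4.0000: CF_t = 2.350000, DF = 0.808047, PV = 1.898910
  t = 4.5000: CF_t = 2.350000, DF = 0.786803, PV = 1.848987
  t = 5.0000: CF_t = 2.350000, DF = 0.766118, PV = 1.800377
  t = 5.5000: CF_t = 2.350000, DF = 0.745976, PV = 1.753045
  t = 6.0000: CF_t = 2.350000, DF = 0.726365, PV = 1.706957
  t = 6.5000: CF_t = 2.350000, DF = 0.707268, PV = 1.662081
  t = 7.0000: CF_t = 102.350000, DF = 0.688674, PV = 70.485801
Price P = sum_t PV_t = 95.964295
First compute Macaulay numerator sum_t t * PV_t:
  t * PV_t at t = 0.5000: 1.144109
  t * PV_t at t = 1.0000: 2.228060
  t * PV_t at t = 1.5000: 3.254227
  t * PV_t at t = 2.0000: 4.224897
  t * PV_t at t = 2.5000: 5.142279
  t * PV_t at t = 3.0000: 6.008505
  t * PV_t at t = 3.5000: 6.825631
  t * PV_t at t = 4.0000: 7.595639
  t * PV_t at t = 4.5000: 8.320442
  t * PV_t at t = 5.0000: 9.001884
  t * PV_t at t = 5.5000: 9.641746
  t * PV_t at t = 6.0000: 10.241741
  t * PV_t at t = 6.5000: 10.803524
  t * PV_t at t = 7.0000: 493.400604
Macaulay duration D = 577.833288 / 95.964295 = 6.021336
Modified duration = D / (1 + y/m) = 6.021336 / (1 + 0.027000) = 5.863034

Answer: Modified duration = 5.8630


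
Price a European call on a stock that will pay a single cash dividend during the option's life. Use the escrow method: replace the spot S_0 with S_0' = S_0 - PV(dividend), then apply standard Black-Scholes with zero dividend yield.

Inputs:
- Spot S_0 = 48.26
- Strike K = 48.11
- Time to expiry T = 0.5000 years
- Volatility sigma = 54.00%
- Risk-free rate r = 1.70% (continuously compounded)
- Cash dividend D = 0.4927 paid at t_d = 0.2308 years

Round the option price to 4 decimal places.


Answer: Price = 7.2610

Derivation:
PV(D) = D * exp(-r * t_d) = 0.4927 * 0.99608409 = 0.49077063
S_0' = S_0 - PV(D) = 48.2600 - 0.49077063 = 47.76922937
d1 = (ln(S_0'/K) + (r + sigma^2/2)*T) / (sigma*sqrt(T)) = 0.19456342
d2 = d1 - sigma*sqrt(T) = -0.18727425
exp(-rT) = 0.99153602
N(d1) = 0.57713263; N(d2) = 0.42572281
C = S_0' * N(d1) - K * exp(-rT) * N(d2) = 47.76922937 * 0.57713263 - 48.1100 * 0.99153602 * 0.42572281 = 7.2610


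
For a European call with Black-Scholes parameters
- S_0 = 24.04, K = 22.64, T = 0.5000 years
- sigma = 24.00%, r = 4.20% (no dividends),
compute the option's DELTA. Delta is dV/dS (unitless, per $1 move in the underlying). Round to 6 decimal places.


d1 = 0.5621549370; d2 = 0.3924493095
phi(d1) = 0.3406336839; exp(-qT) = 1.0000000000; exp(-rT) = 0.9792189646
N(d1) = 0.7129947695
Delta = exp(-qT) * N(d1) = 1.0000000000 * 0.7129947695 = 0.712995

Answer: Delta = 0.712995


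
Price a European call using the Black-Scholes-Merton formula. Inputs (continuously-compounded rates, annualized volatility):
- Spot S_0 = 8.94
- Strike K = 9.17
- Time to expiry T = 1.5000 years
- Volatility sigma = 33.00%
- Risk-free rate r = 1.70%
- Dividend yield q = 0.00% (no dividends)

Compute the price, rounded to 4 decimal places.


d1 = (ln(S/K) + (r - q + 0.5*sigma^2) * T) / (sigma * sqrt(T)) = 0.20232613
d2 = d1 - sigma * sqrt(T) = -0.20183968
exp(-rT) = 0.97482238; exp(-qT) = 1.00000000
C = S_0 * exp(-qT) * N(d1) - K * exp(-rT) * N(d2)
N(d1) = 0.58016911; N(d2) = 0.42002103
C = 8.9400 * 1.00000000 * 0.58016911 - 9.1700 * 0.97482238 * 0.42002103 = 1.4321

Answer: Price = 1.4321


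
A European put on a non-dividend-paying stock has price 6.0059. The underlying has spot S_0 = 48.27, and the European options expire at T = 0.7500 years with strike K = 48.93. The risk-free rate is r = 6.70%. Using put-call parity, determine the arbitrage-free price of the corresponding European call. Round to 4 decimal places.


Put-call parity: C - P = S_0 * exp(-qT) - K * exp(-rT).
S_0 * exp(-qT) = 48.2700 * 1.00000000 = 48.27000000
K * exp(-rT) = 48.9300 * 0.95099165 = 46.53202128
C = P + S*exp(-qT) - K*exp(-rT)
C = 6.0059 + 48.27000000 - 46.53202128 = 7.7439

Answer: Call price = 7.7439


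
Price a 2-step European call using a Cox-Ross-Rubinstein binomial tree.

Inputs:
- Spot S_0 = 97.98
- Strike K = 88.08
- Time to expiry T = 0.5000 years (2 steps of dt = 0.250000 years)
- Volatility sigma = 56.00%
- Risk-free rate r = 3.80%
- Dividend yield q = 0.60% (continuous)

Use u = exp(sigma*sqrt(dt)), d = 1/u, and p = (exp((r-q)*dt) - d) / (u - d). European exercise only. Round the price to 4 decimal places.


Answer: Price = V(0,0) = 20.9833

Derivation:
dt = T/N = 0.250000
u = exp(sigma*sqrt(dt)) = 1.323130; d = 1/u = 0.755784
p = (exp((r-q)*dt) - d) / (u - d) = 0.444611
Discount per step: exp(-r*dt) = 0.990545
Stock lattice S(k, i) with i counting down-moves:
  k=0: S(0,0) = 97.9800
  k=1: S(1,0) = 129.6403; S(1,1) = 74.0517
  k=2: S(2,0) = 171.5309; S(2,1) = 97.9800; S(2,2) = 55.9671
Terminal payoffs V(N, i) = max(S_T - K, 0):
  V(2,0) = 83.450892; V(2,1) = 9.900000; V(2,2) = 0.000000
Backward induction: V(k, i) = exp(-r*dt) * [p * V(k+1, i) + (1-p) * V(k+1, i+1)].
  V(1,0) = exp(-r*dt) * [p*83.450892 + (1-p)*9.900000] = 42.198742
  V(1,1) = exp(-r*dt) * [p*9.900000 + (1-p)*0.000000] = 4.360032
  V(0,0) = exp(-r*dt) * [p*42.198742 + (1-p)*4.360032] = 20.983251


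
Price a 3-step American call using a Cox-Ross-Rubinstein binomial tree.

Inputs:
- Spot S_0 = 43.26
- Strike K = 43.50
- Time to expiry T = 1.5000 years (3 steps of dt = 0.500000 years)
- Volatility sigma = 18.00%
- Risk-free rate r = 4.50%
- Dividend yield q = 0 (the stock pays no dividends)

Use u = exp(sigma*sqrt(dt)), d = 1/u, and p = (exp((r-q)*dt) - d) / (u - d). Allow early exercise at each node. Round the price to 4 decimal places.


dt = T/N = 0.500000
u = exp(sigma*sqrt(dt)) = 1.135734; d = 1/u = 0.880488
p = (exp((r-q)*dt) - d) / (u - d) = 0.557372
Discount per step: exp(-r*dt) = 0.977751
Stock lattice S(k, i) with i counting down-moves:
  k=0: S(0,0) = 43.2600
  k=1: S(1,0) = 49.1319; S(1,1) = 38.0899
  k=2: S(2,0) = 55.8007; S(2,1) = 43.2600; S(2,2) = 33.5377
  k=3: S(3,0) = 63.3748; S(3,1) = 49.1319; S(3,2) = 38.0899; S(3,3) = 29.5295
Terminal payoffs V(N, i) = max(S_T - K, 0):
  V(3,0) = 19.874786; V(3,1) = 5.631857; V(3,2) = 0.000000; V(3,3) = 0.000000
Backward induction: V(k, i) = exp(-r*dt) * [p * V(k+1, i) + (1-p) * V(k+1, i+1)]; then take max(V_cont, immediate exercise) for American.
  V(2,0) = exp(-r*dt) * [p*19.874786 + (1-p)*5.631857] = 13.268546; exercise = 12.300725; V(2,0) = max -> 13.268546
  V(2,1) = exp(-r*dt) * [p*5.631857 + (1-p)*0.000000] = 3.069202; exercise = 0.000000; V(2,1) = max -> 3.069202
  V(2,2) = exp(-r*dt) * [p*0.000000 + (1-p)*0.000000] = 0.000000; exercise = 0.000000; V(2,2) = max -> 0.000000
  V(1,0) = exp(-r*dt) * [p*13.268546 + (1-p)*3.069202] = 8.559268; exercise = 5.631857; V(1,0) = max -> 8.559268
  V(1,1) = exp(-r*dt) * [p*3.069202 + (1-p)*0.000000] = 1.672628; exercise = 0.000000; V(1,1) = max -> 1.672628
  V(0,0) = exp(-r*dt) * [p*8.559268 + (1-p)*1.672628] = 5.388437; exercise = 0.000000; V(0,0) = max -> 5.388437

Answer: Price = V(0,0) = 5.3884


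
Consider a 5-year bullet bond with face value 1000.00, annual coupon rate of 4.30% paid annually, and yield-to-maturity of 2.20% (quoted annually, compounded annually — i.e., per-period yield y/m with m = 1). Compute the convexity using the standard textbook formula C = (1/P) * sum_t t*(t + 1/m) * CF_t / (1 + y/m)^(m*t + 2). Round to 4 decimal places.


Answer: Convexity = 25.8587

Derivation:
Coupon per period c = face * coupon_rate / m = 43.000000
Periods per year m = 1; per-period yield y/m = 0.022000
Number of cashflows N = 5
Cashflows (t years, CF_t, discount factor 1/(1+y/m)^(m*t), PV):
  t = 1.0000: CF_t = 43.000000, DF = 0.978474, PV = 42.074364
  t = 2.0000: CF_t = 43.000000, DF = 0.957411, PV = 41.168654
  t = 3.0000: CF_t = 43.000000, DF = 0.936801, PV = 40.282440
  t = 4.0000: CF_t = 43.000000, DF = 0.916635, PV = 39.415303
  t = 5.0000: CF_t = 1043.000000, DF = 0.896903, PV = 935.469925
Price P = sum_t PV_t = 1098.410685
Convexity numerator sum_t t*(t + 1/m) * CF_t / (1+y/m)^(m*t + 2):
  t = 1.0000: term = 80.564880
  t = 2.0000: term = 236.491820
  t = 3.0000: term = 462.801995
  t = 4.0000: term = 754.732543
  t = 5.0000: term = 26868.863224
Convexity = (1/P) * sum = 28403.454461 / 1098.410685 = 25.858684
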